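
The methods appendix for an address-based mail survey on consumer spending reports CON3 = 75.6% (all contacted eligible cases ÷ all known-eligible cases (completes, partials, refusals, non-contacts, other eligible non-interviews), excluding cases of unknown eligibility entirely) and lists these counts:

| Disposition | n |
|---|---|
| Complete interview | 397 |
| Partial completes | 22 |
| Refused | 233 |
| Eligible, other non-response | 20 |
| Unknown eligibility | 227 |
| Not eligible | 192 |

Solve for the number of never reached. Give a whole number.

217

Numerator → 397 + 22 + 233 + 20 = 672
CON3 = 672 / D = 0.756
D = 672 / 0.756 = 888.9
Rest of base = 672
never reached = 888.9 − 672 ≈ 217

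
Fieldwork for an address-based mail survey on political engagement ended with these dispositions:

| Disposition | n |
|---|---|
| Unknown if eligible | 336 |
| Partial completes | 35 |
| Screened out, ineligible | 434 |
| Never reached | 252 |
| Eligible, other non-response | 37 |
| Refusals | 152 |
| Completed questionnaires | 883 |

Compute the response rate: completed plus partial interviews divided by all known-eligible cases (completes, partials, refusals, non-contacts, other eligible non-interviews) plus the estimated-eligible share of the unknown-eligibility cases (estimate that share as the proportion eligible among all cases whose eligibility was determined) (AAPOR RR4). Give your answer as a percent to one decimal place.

Numerator → 883 + 35 = 918
Known eligible → 883 + 35 + 152 + 252 + 37 = 1359
e = 1359 / (1359 + 434) = 1359 / 1793 = 0.7579
Estimated eligible among unknowns → 0.7579 × 336 = 254.65
Base → 1359 + 254.65 = 1613.65
RR4 = 918 / 1613.65 = 0.5689

56.9%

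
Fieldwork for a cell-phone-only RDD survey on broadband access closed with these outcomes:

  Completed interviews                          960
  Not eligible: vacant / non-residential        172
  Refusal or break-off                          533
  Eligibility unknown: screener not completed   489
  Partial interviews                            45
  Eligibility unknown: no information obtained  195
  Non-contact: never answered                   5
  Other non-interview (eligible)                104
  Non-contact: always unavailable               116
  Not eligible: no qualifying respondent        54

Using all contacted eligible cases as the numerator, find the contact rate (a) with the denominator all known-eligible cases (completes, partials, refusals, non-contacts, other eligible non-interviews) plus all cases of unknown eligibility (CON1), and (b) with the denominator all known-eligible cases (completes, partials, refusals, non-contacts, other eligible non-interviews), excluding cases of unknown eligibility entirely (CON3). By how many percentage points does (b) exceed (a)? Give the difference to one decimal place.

No contact after all attempts = 5 + 116 = 121
Unknown eligibility = 489 + 195 = 684
Screened out, ineligible = 54 + 172 = 226
Top: 960 + 45 + 533 + 104 = 1642
Denom: 960 + 45 + 533 + 121 + 104 + 684 = 2447
CON1 = 1642 / 2447 = 0.6710
Denom: 960 + 45 + 533 + 121 + 104 = 1763
CON3 = 1642 / 1763 = 0.9314
Difference = 93.14 − 67.10 = 26.04 percentage points

26.0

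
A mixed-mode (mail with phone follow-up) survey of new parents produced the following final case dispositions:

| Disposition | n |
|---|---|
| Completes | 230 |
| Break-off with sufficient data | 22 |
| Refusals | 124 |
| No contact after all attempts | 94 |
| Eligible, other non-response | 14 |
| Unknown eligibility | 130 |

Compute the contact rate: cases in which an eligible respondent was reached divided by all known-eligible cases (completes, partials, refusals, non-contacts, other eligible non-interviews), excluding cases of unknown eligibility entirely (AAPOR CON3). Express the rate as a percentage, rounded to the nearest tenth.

Num = 230 + 22 + 124 + 14 = 390
Denom = 230 + 22 + 124 + 94 + 14 = 484
CON3 = 390 / 484 = 0.8058

80.6%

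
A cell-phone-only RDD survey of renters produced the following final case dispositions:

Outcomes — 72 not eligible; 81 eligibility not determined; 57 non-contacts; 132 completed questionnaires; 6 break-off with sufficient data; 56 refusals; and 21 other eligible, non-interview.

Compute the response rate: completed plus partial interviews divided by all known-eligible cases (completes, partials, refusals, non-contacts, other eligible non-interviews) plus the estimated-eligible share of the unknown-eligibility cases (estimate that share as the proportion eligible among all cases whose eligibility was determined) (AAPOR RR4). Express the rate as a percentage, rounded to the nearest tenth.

41.1%

Top → 132 + 6 = 138
Eligible (known) → 132 + 6 + 56 + 57 + 21 = 272
e = 272 / (272 + 72) = 272 / 344 = 0.7907
Estimated eligible among unknowns → 0.7907 × 81 = 64.05
Base → 272 + 64.05 = 336.05
RR4 = 138 / 336.05 = 0.4107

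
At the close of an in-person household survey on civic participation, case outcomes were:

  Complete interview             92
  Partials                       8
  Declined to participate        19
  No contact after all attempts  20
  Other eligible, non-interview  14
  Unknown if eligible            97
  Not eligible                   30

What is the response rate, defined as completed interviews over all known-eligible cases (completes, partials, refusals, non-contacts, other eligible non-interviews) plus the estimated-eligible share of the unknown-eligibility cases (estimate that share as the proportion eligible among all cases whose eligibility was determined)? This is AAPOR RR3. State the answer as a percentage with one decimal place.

Numerator = 92
Determined eligible = 92 + 8 + 19 + 20 + 14 = 153
e = 153 / (153 + 30) = 153 / 183 = 0.8361
Eligible share of unknowns = 0.8361 × 97 = 81.10
Denom = 153 + 81.10 = 234.10
RR3 = 92 / 234.10 = 0.3930

39.3%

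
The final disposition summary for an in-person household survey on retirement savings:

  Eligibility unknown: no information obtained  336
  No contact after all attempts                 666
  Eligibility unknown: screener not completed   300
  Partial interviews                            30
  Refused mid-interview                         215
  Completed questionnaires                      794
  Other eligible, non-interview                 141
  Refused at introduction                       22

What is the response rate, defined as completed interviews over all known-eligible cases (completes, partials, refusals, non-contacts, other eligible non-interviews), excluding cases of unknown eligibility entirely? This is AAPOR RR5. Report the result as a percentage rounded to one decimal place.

Refusals = 22 + 215 = 237
Eligibility not determined = 300 + 336 = 636
Numerator: 794
Denom: 794 + 30 + 237 + 666 + 141 = 1868
RR5 = 794 / 1868 = 0.4251

42.5%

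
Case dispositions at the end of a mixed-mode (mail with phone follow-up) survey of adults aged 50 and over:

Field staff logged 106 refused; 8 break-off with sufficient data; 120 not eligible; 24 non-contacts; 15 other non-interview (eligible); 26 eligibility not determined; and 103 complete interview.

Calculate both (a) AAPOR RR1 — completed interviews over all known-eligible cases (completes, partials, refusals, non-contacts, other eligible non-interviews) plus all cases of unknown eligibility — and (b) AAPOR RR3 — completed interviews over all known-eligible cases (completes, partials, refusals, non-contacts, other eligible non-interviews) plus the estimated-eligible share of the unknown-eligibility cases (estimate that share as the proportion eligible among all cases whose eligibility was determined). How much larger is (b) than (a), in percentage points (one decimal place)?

Numerator: 103
Denominator: 103 + 8 + 106 + 24 + 15 + 26 = 282
RR1 = 103 / 282 = 0.3652
Known eligible: 103 + 8 + 106 + 24 + 15 = 256
e = 256 / (256 + 120) = 256 / 376 = 0.6809
e × U: 0.6809 × 26 = 17.70
Denominator: 256 + 17.70 = 273.70
RR3 = 103 / 273.70 = 0.3763
Difference = 37.63 − 36.52 = 1.11 percentage points

1.1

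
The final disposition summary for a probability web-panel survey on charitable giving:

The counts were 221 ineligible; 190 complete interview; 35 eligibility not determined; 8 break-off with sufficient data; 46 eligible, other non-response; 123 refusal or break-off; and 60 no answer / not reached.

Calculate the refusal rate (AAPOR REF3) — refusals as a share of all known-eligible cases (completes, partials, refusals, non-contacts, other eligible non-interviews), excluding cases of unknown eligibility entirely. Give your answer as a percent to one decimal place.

28.8%

Top: 123
Denominator: 190 + 8 + 123 + 60 + 46 = 427
REF3 = 123 / 427 = 0.2881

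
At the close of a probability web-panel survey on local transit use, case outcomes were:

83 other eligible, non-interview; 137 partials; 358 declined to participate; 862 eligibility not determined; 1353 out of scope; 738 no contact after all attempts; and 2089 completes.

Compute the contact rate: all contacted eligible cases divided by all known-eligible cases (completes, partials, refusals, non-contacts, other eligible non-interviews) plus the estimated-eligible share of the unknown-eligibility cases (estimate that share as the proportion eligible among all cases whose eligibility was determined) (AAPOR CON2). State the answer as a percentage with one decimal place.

Top → 2089 + 137 + 358 + 83 = 2667
Determined eligible → 2089 + 137 + 358 + 738 + 83 = 3405
e = 3405 / (3405 + 1353) = 3405 / 4758 = 0.7156
Eligible share of unknowns → 0.7156 × 862 = 616.85
Denom → 3405 + 616.85 = 4021.85
CON2 = 2667 / 4021.85 = 0.6631

66.3%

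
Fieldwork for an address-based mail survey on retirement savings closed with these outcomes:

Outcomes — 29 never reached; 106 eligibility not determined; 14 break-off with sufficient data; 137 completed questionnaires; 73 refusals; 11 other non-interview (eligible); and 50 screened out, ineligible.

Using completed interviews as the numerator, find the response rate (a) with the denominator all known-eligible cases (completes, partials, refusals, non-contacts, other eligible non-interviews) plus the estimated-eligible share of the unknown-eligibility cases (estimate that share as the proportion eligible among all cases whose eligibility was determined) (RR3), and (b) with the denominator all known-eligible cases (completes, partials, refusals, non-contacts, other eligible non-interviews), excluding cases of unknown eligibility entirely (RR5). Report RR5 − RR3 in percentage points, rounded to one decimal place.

Numerator → 137
Known eligible → 137 + 14 + 73 + 29 + 11 = 264
e = 264 / (264 + 50) = 264 / 314 = 0.8408
Estimated eligible among unknowns → 0.8408 × 106 = 89.12
Denom → 264 + 89.12 = 353.12
RR3 = 137 / 353.12 = 0.3880
Denom → 137 + 14 + 73 + 29 + 11 = 264
RR5 = 137 / 264 = 0.5189
Difference = 51.89 − 38.80 = 13.09 percentage points

13.1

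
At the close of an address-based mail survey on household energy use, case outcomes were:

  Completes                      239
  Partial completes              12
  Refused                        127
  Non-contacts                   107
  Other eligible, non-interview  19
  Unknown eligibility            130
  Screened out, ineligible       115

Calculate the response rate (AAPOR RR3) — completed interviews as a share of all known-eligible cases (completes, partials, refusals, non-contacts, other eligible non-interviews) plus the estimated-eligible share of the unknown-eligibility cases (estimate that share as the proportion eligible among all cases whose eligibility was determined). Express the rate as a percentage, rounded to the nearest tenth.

Top: 239
Eligible (known): 239 + 12 + 127 + 107 + 19 = 504
e = 504 / (504 + 115) = 504 / 619 = 0.8142
Eligible share of unknowns: 0.8142 × 130 = 105.85
Base: 504 + 105.85 = 609.85
RR3 = 239 / 609.85 = 0.3919

39.2%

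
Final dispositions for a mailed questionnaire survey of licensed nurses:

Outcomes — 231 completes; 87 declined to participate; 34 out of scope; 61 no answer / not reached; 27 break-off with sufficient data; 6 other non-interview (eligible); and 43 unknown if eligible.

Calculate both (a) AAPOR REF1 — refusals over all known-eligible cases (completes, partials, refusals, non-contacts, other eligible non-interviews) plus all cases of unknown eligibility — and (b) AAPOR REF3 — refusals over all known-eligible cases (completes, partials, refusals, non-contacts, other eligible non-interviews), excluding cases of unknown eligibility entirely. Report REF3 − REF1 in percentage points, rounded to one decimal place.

Top → 87
Denominator → 231 + 27 + 87 + 61 + 6 + 43 = 455
REF1 = 87 / 455 = 0.1912
Denominator → 231 + 27 + 87 + 61 + 6 = 412
REF3 = 87 / 412 = 0.2112
Difference = 21.12 − 19.12 = 2.00 percentage points

2.0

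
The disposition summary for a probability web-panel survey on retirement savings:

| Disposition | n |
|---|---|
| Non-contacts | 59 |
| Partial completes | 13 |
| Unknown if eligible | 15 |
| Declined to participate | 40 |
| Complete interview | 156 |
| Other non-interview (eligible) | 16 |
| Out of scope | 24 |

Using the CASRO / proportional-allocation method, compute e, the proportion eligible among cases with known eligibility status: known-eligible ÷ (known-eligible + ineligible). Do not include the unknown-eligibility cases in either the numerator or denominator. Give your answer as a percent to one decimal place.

Known eligible → 156 + 13 + 40 + 59 + 16 = 284
e = 284 / (284 + 24) = 284 / 308 = 0.9221

92.2%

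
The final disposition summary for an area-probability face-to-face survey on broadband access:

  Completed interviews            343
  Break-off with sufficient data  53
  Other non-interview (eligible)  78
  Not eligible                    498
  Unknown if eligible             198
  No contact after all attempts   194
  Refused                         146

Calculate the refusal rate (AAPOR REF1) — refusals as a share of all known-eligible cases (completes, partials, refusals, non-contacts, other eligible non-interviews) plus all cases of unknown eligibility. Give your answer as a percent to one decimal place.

14.4%

Top = 146
Denom = 343 + 53 + 146 + 194 + 78 + 198 = 1012
REF1 = 146 / 1012 = 0.1443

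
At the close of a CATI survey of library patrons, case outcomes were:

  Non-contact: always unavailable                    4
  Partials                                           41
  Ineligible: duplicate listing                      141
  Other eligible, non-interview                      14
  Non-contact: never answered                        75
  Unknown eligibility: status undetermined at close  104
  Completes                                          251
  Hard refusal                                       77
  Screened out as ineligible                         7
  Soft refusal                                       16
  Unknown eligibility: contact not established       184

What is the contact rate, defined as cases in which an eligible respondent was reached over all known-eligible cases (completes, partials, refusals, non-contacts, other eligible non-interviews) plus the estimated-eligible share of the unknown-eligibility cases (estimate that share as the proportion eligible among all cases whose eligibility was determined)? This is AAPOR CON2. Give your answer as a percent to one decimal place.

57.2%

Refused = 77 + 16 = 93
No contact after all attempts = 75 + 4 = 79
Undetermined eligibility = 184 + 104 = 288
Screened out, ineligible = 7 + 141 = 148
Numerator = 251 + 41 + 93 + 14 = 399
Determined eligible = 251 + 41 + 93 + 79 + 14 = 478
e = 478 / (478 + 148) = 478 / 626 = 0.7636
Eligible share of unknowns = 0.7636 × 288 = 219.92
Denom = 478 + 219.92 = 697.92
CON2 = 399 / 697.92 = 0.5717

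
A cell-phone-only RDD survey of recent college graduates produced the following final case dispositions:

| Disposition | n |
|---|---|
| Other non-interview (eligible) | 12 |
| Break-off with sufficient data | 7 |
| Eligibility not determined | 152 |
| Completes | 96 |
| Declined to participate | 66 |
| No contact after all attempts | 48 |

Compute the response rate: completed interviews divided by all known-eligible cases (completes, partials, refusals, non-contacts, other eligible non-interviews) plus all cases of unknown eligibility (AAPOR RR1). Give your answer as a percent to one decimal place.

25.2%

Numerator → 96
Base → 96 + 7 + 66 + 48 + 12 + 152 = 381
RR1 = 96 / 381 = 0.2520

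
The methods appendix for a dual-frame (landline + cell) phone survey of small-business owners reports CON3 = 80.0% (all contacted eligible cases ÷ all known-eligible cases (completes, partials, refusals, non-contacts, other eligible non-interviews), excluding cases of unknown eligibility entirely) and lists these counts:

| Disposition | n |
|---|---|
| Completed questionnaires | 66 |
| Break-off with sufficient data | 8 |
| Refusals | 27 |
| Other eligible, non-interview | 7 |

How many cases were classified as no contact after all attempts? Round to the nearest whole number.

27

Num: 66 + 8 + 27 + 7 = 108
CON3 = 108 / D = 0.800
D = 108 / 0.800 = 135.0
Remaining denominator categories sum to 108
no contact after all attempts = 135.0 − 108 ≈ 27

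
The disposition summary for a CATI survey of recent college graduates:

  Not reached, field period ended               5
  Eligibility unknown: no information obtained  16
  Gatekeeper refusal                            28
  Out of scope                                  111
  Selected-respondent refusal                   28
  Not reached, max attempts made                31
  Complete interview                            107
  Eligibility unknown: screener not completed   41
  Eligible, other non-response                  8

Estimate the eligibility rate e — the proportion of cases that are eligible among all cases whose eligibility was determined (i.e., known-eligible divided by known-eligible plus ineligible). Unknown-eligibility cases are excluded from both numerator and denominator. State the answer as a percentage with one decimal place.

65.1%

Refusals = 28 + 28 = 56
Never reached = 5 + 31 = 36
Eligibility not determined = 41 + 16 = 57
Eligible (known) = 107 + 56 + 36 + 8 = 207
e = 207 / (207 + 111) = 207 / 318 = 0.6509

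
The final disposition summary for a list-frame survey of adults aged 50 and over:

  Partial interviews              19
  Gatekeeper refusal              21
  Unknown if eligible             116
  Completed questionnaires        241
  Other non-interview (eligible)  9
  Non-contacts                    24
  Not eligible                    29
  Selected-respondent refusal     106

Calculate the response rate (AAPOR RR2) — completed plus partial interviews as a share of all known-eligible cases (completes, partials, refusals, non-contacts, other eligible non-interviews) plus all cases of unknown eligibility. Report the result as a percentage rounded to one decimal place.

Declined to participate = 21 + 106 = 127
Num: 241 + 19 = 260
Base: 241 + 19 + 127 + 24 + 9 + 116 = 536
RR2 = 260 / 536 = 0.4851

48.5%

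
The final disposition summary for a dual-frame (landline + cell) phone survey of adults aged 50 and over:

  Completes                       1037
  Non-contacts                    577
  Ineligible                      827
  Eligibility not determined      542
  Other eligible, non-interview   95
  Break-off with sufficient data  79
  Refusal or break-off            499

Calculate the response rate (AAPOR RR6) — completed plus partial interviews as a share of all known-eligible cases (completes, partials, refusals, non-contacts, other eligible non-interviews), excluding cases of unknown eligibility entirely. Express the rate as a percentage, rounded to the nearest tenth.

Numerator = 1037 + 79 = 1116
Denominator = 1037 + 79 + 499 + 577 + 95 = 2287
RR6 = 1116 / 2287 = 0.4880

48.8%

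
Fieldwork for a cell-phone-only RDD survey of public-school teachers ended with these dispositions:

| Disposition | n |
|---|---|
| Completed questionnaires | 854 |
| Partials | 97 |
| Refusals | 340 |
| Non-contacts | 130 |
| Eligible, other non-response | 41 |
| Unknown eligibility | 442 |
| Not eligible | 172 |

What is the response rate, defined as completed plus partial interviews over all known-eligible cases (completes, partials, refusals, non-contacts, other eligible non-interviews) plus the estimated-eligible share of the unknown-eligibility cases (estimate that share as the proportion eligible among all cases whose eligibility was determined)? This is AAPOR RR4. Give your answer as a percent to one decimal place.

51.2%

Top = 854 + 97 = 951
Known eligible = 854 + 97 + 340 + 130 + 41 = 1462
e = 1462 / (1462 + 172) = 1462 / 1634 = 0.8947
Eligible share of unknowns = 0.8947 × 442 = 395.46
Denominator = 1462 + 395.46 = 1857.46
RR4 = 951 / 1857.46 = 0.5120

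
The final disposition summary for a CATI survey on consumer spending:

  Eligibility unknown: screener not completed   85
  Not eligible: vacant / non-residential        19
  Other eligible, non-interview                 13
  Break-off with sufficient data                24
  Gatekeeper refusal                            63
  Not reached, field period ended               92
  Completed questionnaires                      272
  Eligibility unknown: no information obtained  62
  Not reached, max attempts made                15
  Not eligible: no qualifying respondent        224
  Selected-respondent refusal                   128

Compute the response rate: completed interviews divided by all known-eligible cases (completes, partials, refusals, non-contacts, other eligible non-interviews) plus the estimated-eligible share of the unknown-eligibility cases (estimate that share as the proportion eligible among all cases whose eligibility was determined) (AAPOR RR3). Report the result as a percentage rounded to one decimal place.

38.2%

Refusals = 63 + 128 = 191
No answer / not reached = 92 + 15 = 107
Unknown eligibility = 85 + 62 = 147
Out of scope = 224 + 19 = 243
Top: 272
Determined eligible: 272 + 24 + 191 + 107 + 13 = 607
e = 607 / (607 + 243) = 607 / 850 = 0.7141
Eligible share of unknowns: 0.7141 × 147 = 104.97
Denom: 607 + 104.97 = 711.97
RR3 = 272 / 711.97 = 0.3820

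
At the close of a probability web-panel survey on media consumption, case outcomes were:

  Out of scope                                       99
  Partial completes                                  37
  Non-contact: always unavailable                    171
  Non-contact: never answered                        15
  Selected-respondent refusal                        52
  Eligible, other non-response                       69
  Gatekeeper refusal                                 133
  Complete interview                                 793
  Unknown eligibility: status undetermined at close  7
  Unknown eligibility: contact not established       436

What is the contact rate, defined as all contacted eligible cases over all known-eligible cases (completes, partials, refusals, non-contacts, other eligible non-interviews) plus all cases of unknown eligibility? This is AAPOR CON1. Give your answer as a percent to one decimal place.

63.3%

Refused = 133 + 52 = 185
No answer / not reached = 15 + 171 = 186
Unknown eligibility = 436 + 7 = 443
Num: 793 + 37 + 185 + 69 = 1084
Denom: 793 + 37 + 185 + 186 + 69 + 443 = 1713
CON1 = 1084 / 1713 = 0.6328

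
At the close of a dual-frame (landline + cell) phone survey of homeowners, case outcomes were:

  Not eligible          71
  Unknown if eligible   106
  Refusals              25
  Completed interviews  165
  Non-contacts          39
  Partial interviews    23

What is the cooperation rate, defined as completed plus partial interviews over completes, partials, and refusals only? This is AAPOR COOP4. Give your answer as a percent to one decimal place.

88.3%

Top = 165 + 23 = 188
Base = 165 + 23 + 25 = 213
COOP4 = 188 / 213 = 0.8826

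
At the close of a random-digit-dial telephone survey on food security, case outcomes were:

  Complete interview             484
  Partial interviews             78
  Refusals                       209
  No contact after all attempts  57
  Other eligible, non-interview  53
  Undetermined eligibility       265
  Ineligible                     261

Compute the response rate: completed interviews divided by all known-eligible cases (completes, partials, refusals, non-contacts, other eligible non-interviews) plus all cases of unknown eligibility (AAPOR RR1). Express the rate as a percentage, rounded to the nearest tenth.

42.2%

Top = 484
Denominator = 484 + 78 + 209 + 57 + 53 + 265 = 1146
RR1 = 484 / 1146 = 0.4223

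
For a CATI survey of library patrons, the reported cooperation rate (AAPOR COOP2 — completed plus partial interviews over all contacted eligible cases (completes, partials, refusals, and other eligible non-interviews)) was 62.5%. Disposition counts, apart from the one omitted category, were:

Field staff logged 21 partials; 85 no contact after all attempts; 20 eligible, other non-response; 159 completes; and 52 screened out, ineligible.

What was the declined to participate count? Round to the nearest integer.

88

Numerator → 159 + 21 = 180
COOP2 = 180 / D = 0.625
D = 180 / 0.625 = 288.0
Remaining denominator categories sum to 200
declined to participate = 288.0 − 200 ≈ 88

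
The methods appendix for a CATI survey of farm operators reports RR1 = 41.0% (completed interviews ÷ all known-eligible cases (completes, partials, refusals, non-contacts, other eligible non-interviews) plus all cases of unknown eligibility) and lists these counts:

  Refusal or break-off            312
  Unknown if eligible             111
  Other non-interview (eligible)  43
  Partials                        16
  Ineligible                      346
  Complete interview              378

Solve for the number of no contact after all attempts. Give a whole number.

62

RR1 = 378 / D = 0.410
D = 378 / 0.410 = 922.0
Remaining denominator categories sum to 860
no contact after all attempts = 922.0 − 860 ≈ 62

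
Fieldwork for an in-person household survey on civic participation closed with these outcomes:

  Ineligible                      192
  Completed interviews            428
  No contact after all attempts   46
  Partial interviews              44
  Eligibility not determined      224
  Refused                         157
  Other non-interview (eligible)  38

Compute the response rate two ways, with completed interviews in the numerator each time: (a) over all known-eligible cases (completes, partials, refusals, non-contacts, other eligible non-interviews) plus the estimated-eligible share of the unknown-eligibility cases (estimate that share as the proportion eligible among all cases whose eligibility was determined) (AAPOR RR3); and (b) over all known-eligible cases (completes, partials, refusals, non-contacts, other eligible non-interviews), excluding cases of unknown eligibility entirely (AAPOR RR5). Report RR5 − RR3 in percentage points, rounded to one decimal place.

Top: 428
Known eligible: 428 + 44 + 157 + 46 + 38 = 713
e = 713 / (713 + 192) = 713 / 905 = 0.7878
Estimated eligible among unknowns: 0.7878 × 224 = 176.47
Denom: 713 + 176.47 = 889.47
RR3 = 428 / 889.47 = 0.4812
Denom: 428 + 44 + 157 + 46 + 38 = 713
RR5 = 428 / 713 = 0.6003
Difference = 60.03 − 48.12 = 11.91 percentage points

11.9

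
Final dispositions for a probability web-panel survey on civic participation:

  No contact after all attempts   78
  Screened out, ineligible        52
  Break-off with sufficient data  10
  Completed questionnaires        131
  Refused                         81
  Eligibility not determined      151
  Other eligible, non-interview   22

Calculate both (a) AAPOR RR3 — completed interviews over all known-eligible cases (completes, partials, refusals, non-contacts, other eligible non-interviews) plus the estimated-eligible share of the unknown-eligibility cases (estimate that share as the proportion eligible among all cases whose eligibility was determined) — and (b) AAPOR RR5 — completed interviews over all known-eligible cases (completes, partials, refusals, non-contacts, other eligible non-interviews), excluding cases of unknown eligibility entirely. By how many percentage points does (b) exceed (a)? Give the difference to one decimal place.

Top: 131
Known eligible: 131 + 10 + 81 + 78 + 22 = 322
e = 322 / (322 + 52) = 322 / 374 = 0.8610
Estimated eligible among unknowns: 0.8610 × 151 = 130.01
Denominator: 322 + 130.01 = 452.01
RR3 = 131 / 452.01 = 0.2898
Denominator: 131 + 10 + 81 + 78 + 22 = 322
RR5 = 131 / 322 = 0.4068
Difference = 40.68 − 28.98 = 11.70 percentage points

11.7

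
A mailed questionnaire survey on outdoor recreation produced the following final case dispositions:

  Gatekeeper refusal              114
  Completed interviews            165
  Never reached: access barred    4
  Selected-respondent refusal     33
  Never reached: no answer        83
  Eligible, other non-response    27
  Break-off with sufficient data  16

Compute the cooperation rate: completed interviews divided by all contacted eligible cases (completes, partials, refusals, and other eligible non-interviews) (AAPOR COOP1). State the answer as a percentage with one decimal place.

46.5%

Declined to participate = 114 + 33 = 147
Non-contacts = 83 + 4 = 87
Numerator → 165
Denom → 165 + 16 + 147 + 27 = 355
COOP1 = 165 / 355 = 0.4648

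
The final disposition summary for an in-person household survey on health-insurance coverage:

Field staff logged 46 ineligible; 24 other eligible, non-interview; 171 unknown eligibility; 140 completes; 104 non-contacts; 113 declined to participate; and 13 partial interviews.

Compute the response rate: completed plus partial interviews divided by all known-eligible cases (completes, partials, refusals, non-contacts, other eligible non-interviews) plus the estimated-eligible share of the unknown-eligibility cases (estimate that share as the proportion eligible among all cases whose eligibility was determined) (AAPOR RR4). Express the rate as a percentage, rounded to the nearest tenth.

28.0%

Numerator: 140 + 13 = 153
Known eligible: 140 + 13 + 113 + 104 + 24 = 394
e = 394 / (394 + 46) = 394 / 440 = 0.8955
e × U: 0.8955 × 171 = 153.13
Denom: 394 + 153.13 = 547.13
RR4 = 153 / 547.13 = 0.2796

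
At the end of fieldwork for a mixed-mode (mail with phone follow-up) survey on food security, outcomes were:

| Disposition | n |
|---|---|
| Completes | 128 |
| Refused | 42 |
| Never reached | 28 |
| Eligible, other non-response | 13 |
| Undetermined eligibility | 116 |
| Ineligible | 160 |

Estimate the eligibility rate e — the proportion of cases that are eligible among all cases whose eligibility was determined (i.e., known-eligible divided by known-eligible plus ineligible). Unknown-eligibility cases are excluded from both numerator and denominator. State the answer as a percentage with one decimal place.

Known eligible → 128 + 42 + 28 + 13 = 211
e = 211 / (211 + 160) = 211 / 371 = 0.5687

56.9%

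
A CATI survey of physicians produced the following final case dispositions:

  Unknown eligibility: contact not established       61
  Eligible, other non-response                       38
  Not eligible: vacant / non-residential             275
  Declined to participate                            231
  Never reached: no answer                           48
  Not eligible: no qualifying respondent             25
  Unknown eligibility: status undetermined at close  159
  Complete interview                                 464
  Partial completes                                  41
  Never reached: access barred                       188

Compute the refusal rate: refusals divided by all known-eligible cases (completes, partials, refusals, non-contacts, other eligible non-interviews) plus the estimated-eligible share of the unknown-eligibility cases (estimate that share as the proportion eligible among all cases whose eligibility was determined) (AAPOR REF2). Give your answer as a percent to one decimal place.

19.6%

Never reached = 48 + 188 = 236
Unknown if eligible = 61 + 159 = 220
Ineligible = 25 + 275 = 300
Numerator = 231
Determined eligible = 464 + 41 + 231 + 236 + 38 = 1010
e = 1010 / (1010 + 300) = 1010 / 1310 = 0.7710
Estimated eligible among unknowns = 0.7710 × 220 = 169.62
Base = 1010 + 169.62 = 1179.62
REF2 = 231 / 1179.62 = 0.1958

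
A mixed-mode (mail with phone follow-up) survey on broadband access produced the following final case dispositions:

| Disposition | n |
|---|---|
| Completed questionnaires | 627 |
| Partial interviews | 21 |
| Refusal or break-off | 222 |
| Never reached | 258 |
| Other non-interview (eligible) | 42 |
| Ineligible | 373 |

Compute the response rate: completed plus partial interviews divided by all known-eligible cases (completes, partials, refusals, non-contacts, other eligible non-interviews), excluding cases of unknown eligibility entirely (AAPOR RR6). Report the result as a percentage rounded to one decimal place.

Numerator = 627 + 21 = 648
Base = 627 + 21 + 222 + 258 + 42 = 1170
RR6 = 648 / 1170 = 0.5538

55.4%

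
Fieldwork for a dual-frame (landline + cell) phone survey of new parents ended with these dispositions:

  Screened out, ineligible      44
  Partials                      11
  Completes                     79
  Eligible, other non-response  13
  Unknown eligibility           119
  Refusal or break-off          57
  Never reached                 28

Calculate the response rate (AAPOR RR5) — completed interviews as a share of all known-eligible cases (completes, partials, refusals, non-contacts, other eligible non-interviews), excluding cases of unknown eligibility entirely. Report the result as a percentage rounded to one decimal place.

Numerator → 79
Denominator → 79 + 11 + 57 + 28 + 13 = 188
RR5 = 79 / 188 = 0.4202

42.0%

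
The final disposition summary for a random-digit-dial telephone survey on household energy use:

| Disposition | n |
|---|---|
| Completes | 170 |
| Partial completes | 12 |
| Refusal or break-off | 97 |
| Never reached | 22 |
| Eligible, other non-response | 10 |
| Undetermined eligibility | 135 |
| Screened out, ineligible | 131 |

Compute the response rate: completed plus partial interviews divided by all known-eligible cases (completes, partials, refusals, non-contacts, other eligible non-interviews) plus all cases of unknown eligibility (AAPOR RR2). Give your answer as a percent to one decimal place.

Numerator: 170 + 12 = 182
Denominator: 170 + 12 + 97 + 22 + 10 + 135 = 446
RR2 = 182 / 446 = 0.4081

40.8%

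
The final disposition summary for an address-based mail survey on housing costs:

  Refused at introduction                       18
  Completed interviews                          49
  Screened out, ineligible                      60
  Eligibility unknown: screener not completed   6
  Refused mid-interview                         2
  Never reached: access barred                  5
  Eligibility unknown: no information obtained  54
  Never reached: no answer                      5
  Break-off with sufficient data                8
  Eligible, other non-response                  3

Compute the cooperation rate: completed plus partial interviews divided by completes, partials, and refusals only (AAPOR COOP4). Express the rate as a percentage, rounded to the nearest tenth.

Refusal or break-off = 18 + 2 = 20
No answer / not reached = 5 + 5 = 10
Unknown if eligible = 6 + 54 = 60
Num = 49 + 8 = 57
Base = 49 + 8 + 20 = 77
COOP4 = 57 / 77 = 0.7403

74.0%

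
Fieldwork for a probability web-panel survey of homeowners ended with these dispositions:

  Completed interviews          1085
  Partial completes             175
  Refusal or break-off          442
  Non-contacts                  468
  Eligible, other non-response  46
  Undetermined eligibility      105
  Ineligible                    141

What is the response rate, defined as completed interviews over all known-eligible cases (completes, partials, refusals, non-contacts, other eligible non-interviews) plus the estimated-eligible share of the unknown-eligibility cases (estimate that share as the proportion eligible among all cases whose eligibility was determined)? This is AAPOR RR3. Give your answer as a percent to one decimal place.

Numerator → 1085
Determined eligible → 1085 + 175 + 442 + 468 + 46 = 2216
e = 2216 / (2216 + 141) = 2216 / 2357 = 0.9402
Eligible share of unknowns → 0.9402 × 105 = 98.72
Denom → 2216 + 98.72 = 2314.72
RR3 = 1085 / 2314.72 = 0.4687

46.9%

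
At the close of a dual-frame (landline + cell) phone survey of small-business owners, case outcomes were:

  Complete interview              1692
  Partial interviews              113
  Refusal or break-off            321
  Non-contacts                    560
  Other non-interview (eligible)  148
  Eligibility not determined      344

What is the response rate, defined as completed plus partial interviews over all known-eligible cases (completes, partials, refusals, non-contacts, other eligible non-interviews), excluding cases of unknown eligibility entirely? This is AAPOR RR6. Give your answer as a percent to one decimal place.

63.7%

Top → 1692 + 113 = 1805
Denominator → 1692 + 113 + 321 + 560 + 148 = 2834
RR6 = 1805 / 2834 = 0.6369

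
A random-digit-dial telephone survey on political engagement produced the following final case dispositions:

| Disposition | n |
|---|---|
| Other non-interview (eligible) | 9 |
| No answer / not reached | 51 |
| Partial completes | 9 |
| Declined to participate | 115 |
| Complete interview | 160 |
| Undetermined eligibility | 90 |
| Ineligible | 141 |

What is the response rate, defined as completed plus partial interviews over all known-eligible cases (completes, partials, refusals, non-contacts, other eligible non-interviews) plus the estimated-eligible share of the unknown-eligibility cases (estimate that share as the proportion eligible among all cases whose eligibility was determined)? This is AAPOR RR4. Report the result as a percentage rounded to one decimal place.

Top → 160 + 9 = 169
Determined eligible → 160 + 9 + 115 + 51 + 9 = 344
e = 344 / (344 + 141) = 344 / 485 = 0.7093
Estimated eligible among unknowns → 0.7093 × 90 = 63.84
Denominator → 344 + 63.84 = 407.84
RR4 = 169 / 407.84 = 0.4144

41.4%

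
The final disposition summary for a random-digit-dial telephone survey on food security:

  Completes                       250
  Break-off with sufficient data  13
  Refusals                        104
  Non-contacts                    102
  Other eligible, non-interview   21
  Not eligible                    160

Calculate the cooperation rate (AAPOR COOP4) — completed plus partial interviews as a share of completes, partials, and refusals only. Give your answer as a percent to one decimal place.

Top → 250 + 13 = 263
Base → 250 + 13 + 104 = 367
COOP4 = 263 / 367 = 0.7166

71.7%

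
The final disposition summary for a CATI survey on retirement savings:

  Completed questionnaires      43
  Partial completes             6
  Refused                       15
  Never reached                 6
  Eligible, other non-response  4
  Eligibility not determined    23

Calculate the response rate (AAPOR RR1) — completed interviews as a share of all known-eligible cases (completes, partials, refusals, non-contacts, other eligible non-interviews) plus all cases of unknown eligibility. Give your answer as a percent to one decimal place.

44.3%

Num → 43
Denominator → 43 + 6 + 15 + 6 + 4 + 23 = 97
RR1 = 43 / 97 = 0.4433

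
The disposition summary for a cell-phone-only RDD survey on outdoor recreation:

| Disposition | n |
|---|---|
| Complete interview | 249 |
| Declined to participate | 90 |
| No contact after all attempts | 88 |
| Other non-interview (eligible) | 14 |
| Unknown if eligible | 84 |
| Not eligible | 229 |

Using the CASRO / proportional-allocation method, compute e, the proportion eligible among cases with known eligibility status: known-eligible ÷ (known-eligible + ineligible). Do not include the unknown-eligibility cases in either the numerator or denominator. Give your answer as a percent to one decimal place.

65.8%

Known eligible → 249 + 90 + 88 + 14 = 441
e = 441 / (441 + 229) = 441 / 670 = 0.6582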